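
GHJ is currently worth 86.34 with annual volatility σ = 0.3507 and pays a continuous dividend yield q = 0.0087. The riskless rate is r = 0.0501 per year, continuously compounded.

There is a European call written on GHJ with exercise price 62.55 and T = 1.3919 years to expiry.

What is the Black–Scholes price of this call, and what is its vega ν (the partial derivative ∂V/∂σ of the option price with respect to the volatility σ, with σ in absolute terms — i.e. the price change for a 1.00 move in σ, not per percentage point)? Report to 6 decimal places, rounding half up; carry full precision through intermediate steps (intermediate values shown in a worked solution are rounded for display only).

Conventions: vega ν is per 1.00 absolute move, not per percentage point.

price = 29.761089
ν = 21.318189

σ√T = 0.3507·√1.3919 = 0.413752
d₁ = (ln(S/K) + (r−q+σ²/2)T) / (σ√T) = (ln(86.34/62.55) + (0.0501−0.0087+0.3507²/2)·1.3919) / 0.413752 = (0.322327 + 0.143220) / 0.413752 = 1.125184
d₂ = d₁ − σ√T = 1.125184 − 0.413752 = 0.711432
e^{−rT} = 0.932642
e^{−qT} = 0.987963
N(d₁) = 0.869744,  N(d₂) = 0.761592
Call price V = S·e^{−qT}·N(d₁) − K·e^{−rT}·N(d₂) = 74.189865 − 44.428776 = 29.761089
φ(d₁) = (1/√(2π))·e^{−d₁²/2} = 0.211833
ν = S·e^{−qT}·φ(d₁)·√T = 21.318189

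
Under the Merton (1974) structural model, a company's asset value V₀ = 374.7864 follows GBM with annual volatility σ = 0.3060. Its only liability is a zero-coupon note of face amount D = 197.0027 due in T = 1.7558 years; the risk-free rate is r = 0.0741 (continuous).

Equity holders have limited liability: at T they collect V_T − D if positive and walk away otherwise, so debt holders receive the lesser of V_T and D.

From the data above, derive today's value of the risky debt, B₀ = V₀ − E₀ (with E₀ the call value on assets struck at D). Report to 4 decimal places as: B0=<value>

With assets at 374.7864 and a single debt payment of 197.0027 at 1.7558 years:
d₁ = [ln(V₀/D) + (r + σ²/2)T] / (σ√T)
   = [ln(374.7864/197.0027) + (0.0741 + 0.5·0.3060²)·1.7558] / (0.3060·√1.7558)
   = [0.643139 + 0.212308] / 0.405470 = 2.109765
d₂ = d₁ − σ√T = 2.109765 − 0.405470 = 1.704294
N(d₁) = 0.982561,  N(d₂) = 0.955837,  e^(−rT) = 0.878003
E₀ = V₀·N(d₁) − D·e^(−rT)·N(d₂)
   = 374.7864·0.982561 − 197.0027·0.878003·0.955837 = 202.920175
B₀ = V₀ − E₀ = 374.7864 − 202.920175 = 171.866225

B0=171.8662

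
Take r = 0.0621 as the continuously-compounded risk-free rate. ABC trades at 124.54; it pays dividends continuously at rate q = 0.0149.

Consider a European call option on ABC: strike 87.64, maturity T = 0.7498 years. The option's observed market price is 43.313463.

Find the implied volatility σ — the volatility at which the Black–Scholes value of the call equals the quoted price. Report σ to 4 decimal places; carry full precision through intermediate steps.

At σ = 0.4736 the Black–Scholes value reproduces the quote:
σ√T = 0.4736·√0.7498 = 0.410095
d₁ = (ln(S/K) + (r−q+σ²/2)T) / (σ√T) = (ln(124.54/87.64) + (0.0621−0.0149+0.4736²/2)·0.7498) / 0.410095 = (0.351389 + 0.119479) / 0.410095 = 1.148195
d₂ = d₁ − σ√T = 1.148195 − 0.410095 = 0.738100
e^{−rT} = 0.954505
e^{−qT} = 0.988890
N(d₁) = 0.874556,  N(d₂) = 0.769773
V = S·e^{−qT}·N(d₁) − K·e^{−rT}·N(d₂) = 107.707144 − 64.393682 = 43.313463 (the quoted price), and the Black–Scholes price is strictly increasing in σ, so σ is unique

sigma = 0.4736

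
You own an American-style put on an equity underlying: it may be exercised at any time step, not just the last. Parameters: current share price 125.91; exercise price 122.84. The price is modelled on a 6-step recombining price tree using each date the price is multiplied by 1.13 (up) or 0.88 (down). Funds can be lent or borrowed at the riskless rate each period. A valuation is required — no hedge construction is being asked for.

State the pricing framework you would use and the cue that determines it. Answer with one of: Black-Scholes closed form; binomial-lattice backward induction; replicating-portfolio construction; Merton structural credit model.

Key observation: the exercise right at every one of the 6 steps is what matters: each node needs max(122.84 − S, continuation), which only the stepwise tree valuation starting from spot 125.91 delivers.

framework: binomial-lattice backward induction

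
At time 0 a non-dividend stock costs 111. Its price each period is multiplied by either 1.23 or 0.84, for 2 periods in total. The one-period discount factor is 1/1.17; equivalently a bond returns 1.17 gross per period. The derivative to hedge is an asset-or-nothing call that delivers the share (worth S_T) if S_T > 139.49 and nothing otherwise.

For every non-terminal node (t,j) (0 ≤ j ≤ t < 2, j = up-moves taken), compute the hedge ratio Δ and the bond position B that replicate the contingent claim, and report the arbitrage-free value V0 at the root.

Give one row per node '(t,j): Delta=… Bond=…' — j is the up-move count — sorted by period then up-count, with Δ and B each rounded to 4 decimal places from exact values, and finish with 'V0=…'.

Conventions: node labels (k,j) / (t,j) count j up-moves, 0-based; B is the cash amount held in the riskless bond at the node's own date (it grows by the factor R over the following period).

Arbitrage-free pricing uses the up-move probability p* = (R−d)/(u−d) = 0.8462, discounting each step at R = 1.17.
Terminal payoffs: V(2,0)=0.0000, V(2,1)=0.0000, V(2,2)=167.9319
Node (1,0) S=93.2400: V=(p*·0.0000+(1−p*)·0.0000)/1.17=0.0000; Δ=(0.0000−0.0000)/(114.6852−78.3216)=0.0000; B=V−Δ·S=0.0000
Node (1,1) S=136.5300: V=(p*·167.9319+(1−p*)·0.0000)/1.17=121.4498; Δ=(167.9319−0.0000)/(167.9319−114.6852)=3.1538; B=V−Δ·S=-309.1449
Node (0,0) S=111.0000: V=(p*·121.4498+(1−p*)·0.0000)/1.17=87.8335; Δ=(121.4498−0.0000)/(136.5300−93.2400)=2.8055; B=V−Δ·S=-223.5762
Check: Δ(0,0)·S0 + B(0,0) = 87.8335 = V0.

(0,0): Delta=2.8055 Bond=-223.5762
(1,0): Delta=0.0000 Bond=0.0000
(1,1): Delta=3.1538 Bond=-309.1449
V0=87.8335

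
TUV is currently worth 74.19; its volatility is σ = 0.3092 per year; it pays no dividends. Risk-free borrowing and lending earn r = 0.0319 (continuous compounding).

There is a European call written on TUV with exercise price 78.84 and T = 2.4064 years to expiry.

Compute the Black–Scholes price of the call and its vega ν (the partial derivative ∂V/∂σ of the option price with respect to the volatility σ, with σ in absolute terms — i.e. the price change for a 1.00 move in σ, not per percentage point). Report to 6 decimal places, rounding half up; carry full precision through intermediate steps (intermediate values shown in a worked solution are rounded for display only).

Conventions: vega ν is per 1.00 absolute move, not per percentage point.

price = 14.545490
ν = 44.232414

σ√T = 0.3092·√2.4064 = 0.479649
d₁ = (ln(S/K) + (r+σ²/2)T) / (σ√T) = (ln(74.19/78.84) + (0.0319+0.3092²/2)·2.4064) / 0.479649 = (-0.060791 + 0.191796) / 0.479649 = 0.273126
d₂ = d₁ − σ√T = 0.273126 − 0.479649 = -0.206523
e^{−rT} = 0.926108
N(d₁) = 0.607622,  N(d₂) = 0.418191
Call price V = S·N(d₁) − K·e^{−rT}·N(d₂) = 45.079462 − 30.533972 = 14.545490
φ(d₁) = (1/√(2π))·e^{−d₁²/2} = 0.384336
ν = S·φ(d₁)·√T = 44.232414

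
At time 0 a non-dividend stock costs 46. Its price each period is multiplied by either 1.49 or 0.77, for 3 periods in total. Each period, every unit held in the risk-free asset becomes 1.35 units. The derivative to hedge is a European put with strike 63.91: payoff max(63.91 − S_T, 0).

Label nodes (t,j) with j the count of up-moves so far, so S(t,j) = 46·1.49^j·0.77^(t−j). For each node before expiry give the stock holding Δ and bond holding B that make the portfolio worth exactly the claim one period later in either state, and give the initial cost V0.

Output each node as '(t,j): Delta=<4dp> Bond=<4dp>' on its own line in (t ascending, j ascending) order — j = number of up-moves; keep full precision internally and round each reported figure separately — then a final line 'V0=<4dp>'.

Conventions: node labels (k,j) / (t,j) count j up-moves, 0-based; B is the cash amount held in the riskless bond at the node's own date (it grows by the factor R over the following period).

The replicating-portfolio and risk-neutral prices coincide; use p* = (1.35−0.77)/(1.49−0.77) = 0.8056 for the latter.
Expiry values: V(3,0)=42.9095, V(3,1)=23.2726, V(3,2)=0.0000, V(3,3)=0.0000
  t=2,j=0: stock 27.2734 → up 40.6374 (V=23.2726), down 21.0005 (V=42.9095). Price 20.0673; hedge Δ=-1.0000, bond B=47.3407.
  t=2,j=1: stock 52.7758 → up 78.6359 (V=0.0000), down 40.6374 (V=23.2726). Price 3.3520; hedge Δ=-0.6125, bond B=35.6751.
  t=2,j=2: stock 102.1246 → up 152.1657 (V=0.0000), down 78.6359 (V=0.0000). Price 0.0000; hedge Δ=0.0000, bond B=0.0000.
  t=1,j=0: stock 35.4200 → up 52.7758 (V=3.3520), down 27.2734 (V=20.0673). Price 4.8905; hedge Δ=-0.6554, bond B=28.1063.
  t=1,j=1: stock 68.5400 → up 102.1246 (V=0.0000), down 52.7758 (V=3.3520). Price 0.4828; hedge Δ=-0.0679, bond B=5.1384.
  t=0,j=0: stock 46.0000 → up 68.5400 (V=0.4828), down 35.4200 (V=4.8905). Price 0.9925; hedge Δ=-0.1331, bond B=7.1143.
Check: Δ(0,0)·S0 + B(0,0) = 0.9925 = V0.

(0,0): Delta=-0.1331 Bond=7.1143
(1,0): Delta=-0.6554 Bond=28.1063
(1,1): Delta=-0.0679 Bond=5.1384
(2,0): Delta=-1.0000 Bond=47.3407
(2,1): Delta=-0.6125 Bond=35.6751
(2,2): Delta=0.0000 Bond=0.0000
V0=0.9925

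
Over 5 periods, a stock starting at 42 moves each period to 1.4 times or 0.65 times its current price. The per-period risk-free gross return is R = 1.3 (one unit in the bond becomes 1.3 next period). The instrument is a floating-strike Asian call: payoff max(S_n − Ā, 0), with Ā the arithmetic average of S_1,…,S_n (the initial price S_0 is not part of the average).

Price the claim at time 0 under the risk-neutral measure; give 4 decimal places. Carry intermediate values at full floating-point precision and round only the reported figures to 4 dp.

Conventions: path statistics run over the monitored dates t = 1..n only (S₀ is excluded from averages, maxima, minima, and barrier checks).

price = 15.6256

Risk-neutral up-probability p* = (R−d)/(u−d) = (1.3−0.65)/(1.4−0.65) = 0.8667; the claim prices as the p*-weighted sum of path payoffs discounted by R^5.
Enumerate all 2^5 = 32 price paths (U = up ×1.4, D = down ×0.65); each path with k up-moves has probability p*^k·(1−p*)^(5−k).
DDDDD: Ā=13.7899, payoff=0.0000, prob=0.000042
UDDDD: Ā=29.7014, payoff=0.0000, prob=0.000274
DUDDD: Ā=23.4014, payoff=0.0000, prob=0.000274
UUDDD: Ā=50.4031, payoff=0.0000, prob=0.001780
DDUDD: Ā=19.3064, payoff=0.0000, prob=0.000274
UDUDD: Ā=41.5831, payoff=0.0000, prob=0.001780
DUUDD: Ā=35.2831, payoff=0.0000, prob=0.001780
UUUDD: Ā=75.9943, payoff=0.0000, prob=0.011573
DDDUD: Ā=16.6447, payoff=0.0000, prob=0.000274
UDDUD: Ā=35.8501, payoff=0.0000, prob=0.001780
DUDUD: Ā=29.5501, payoff=0.0000, prob=0.001780
UUDUD: Ā=63.6463, payoff=0.0000, prob=0.011573
DDUUD: Ā=25.4551, payoff=0.0000, prob=0.001780
UDUUD: Ā=54.8263, payoff=0.0000, prob=0.011573
DUUUD: Ā=48.5263, payoff=0.1660, prob=0.011573
UUUUD: Ā=104.5182, payoff=0.3575, prob=0.075222
DDDDU: Ā=14.9145, payoff=0.0000, prob=0.000274
UDDDU: Ā=32.1236, payoff=0.0000, prob=0.001780
DUDDU: Ā=25.8236, payoff=0.0000, prob=0.001780
UUDDU: Ā=55.6201, payoff=0.0000, prob=0.011573
DDUDU: Ā=21.7286, payoff=0.8785, prob=0.001780
UDUDU: Ā=46.8001, payoff=1.8922, prob=0.011573
DUUDU: Ā=40.5001, payoff=8.1922, prob=0.011573
UUUDU: Ā=87.2310, payoff=17.6447, prob=0.075222
DDDUU: Ā=19.0669, payoff=3.5403, prob=0.001780
UDDUU: Ā=41.0671, payoff=7.6252, prob=0.011573
DUDUU: Ā=34.7671, payoff=13.9252, prob=0.011573
UUDUU: Ā=74.8830, payoff=29.9927, prob=0.075222
DDUUU: Ā=30.6721, payoff=18.0202, prob=0.011573
UDUUU: Ā=66.0630, payoff=38.8127, prob=0.075222
DUUUU: Ā=59.7630, payoff=45.1127, prob=0.075222
UUUUU: Ā=128.7203, payoff=97.1658, prob=0.488946
Price = Σ prob·payoff / R^5 = 58.016584 / 3.712930 = 15.6256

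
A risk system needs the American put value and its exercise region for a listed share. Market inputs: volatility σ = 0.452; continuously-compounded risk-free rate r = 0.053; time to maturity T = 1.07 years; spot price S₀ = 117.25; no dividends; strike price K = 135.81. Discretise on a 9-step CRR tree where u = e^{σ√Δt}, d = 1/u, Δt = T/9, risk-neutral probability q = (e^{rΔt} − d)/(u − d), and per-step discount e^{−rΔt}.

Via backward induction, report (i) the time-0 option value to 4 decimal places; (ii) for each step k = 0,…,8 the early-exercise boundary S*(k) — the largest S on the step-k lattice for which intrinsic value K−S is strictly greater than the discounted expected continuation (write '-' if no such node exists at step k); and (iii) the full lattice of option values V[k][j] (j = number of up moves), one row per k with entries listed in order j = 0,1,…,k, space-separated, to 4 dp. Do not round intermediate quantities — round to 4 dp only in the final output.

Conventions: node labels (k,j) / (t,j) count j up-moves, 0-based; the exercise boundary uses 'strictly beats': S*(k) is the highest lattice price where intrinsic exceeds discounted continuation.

price = 29.7024
boundary = - - - 73.4611 85.8504 73.4611 85.8504 100.3293 117.2500
tree:
29.7024
39.2723 19.7795
50.3257 27.8764 11.3136
62.3489 38.0299 17.3007 5.0103
72.9503 49.9596 25.6733 8.5051 1.3099
82.0218 62.3489 36.6859 14.1427 2.5415 0.0000
89.7841 72.9503 49.9596 22.8633 4.9308 0.0000 0.0000
96.4263 82.0218 62.3489 35.4807 9.5664 0.0000 0.0000 0.0000
102.1099 89.7841 72.9503 49.9596 18.5600 0.0000 0.0000 0.0000 0.0000
106.9732 96.4263 82.0218 62.3489 35.4807 0.0000 0.0000 0.0000 0.0000 0.0000

Δt=0.11889  u=1.16865  d=0.85569  q=0.48131  discount=0.99372
step 9 (expiry): payoffs max(K−S,0) = 106.9732 96.4263 82.0218 62.3489 35.4807 0.0000 0.0000 0.0000 0.0000 0.0000
step 8: (k=8,j=0): S=33.7001, K−S=102.1099, hold=101.2568 ⇒ V=102.1099 exercise | (k=8,j=1): S=46.0259, K−S=89.7841, hold=88.9311 ⇒ V=89.7841 exercise | (k=8,j=2): S=62.8597, K−S=72.9503, hold=72.0972 ⇒ V=72.9503 exercise | (k=8,j=3): S=85.8504, K−S=49.9596, hold=49.1065 ⇒ V=49.9596 exercise | (k=8,j=4): S=117.2500, K−S=18.5600, hold=18.2878 ⇒ V=18.5600 exercise | (k=8,j=5): S=160.1339, K−S=0.0000, hold=0.0000 ⇒ V=0.0000 continue | (k=8,j=6): S=218.7023, K−S=0.0000, hold=0.0000 ⇒ V=0.0000 continue | (k=8,j=7): S=298.6921, K−S=0.0000, hold=0.0000 ⇒ V=0.0000 continue | (k=8,j=8): S=407.9379, K−S=0.0000, hold=0.0000 ⇒ V=0.0000 continue  boundary S*=117.2500
step 7: (k=7,j=0): S=39.3837, K−S=96.4263, hold=95.5732 ⇒ V=96.4263 exercise | (k=7,j=1): S=53.7882, K−S=82.0218, hold=81.1687 ⇒ V=82.0218 exercise | (k=7,j=2): S=73.4611, K−S=62.3489, hold=61.4958 ⇒ V=62.3489 exercise | (k=7,j=3): S=100.3293, K−S=35.4807, hold=34.6277 ⇒ V=35.4807 exercise | (k=7,j=4): S=137.0244, K−S=0.0000, hold=9.5664 ⇒ V=9.5664 continue | (k=7,j=5): S=187.1407, K−S=0.0000, hold=0.0000 ⇒ V=0.0000 continue | (k=7,j=6): S=255.5869, K−S=0.0000, hold=0.0000 ⇒ V=0.0000 continue | (k=7,j=7): S=349.0671, K−S=0.0000, hold=0.0000 ⇒ V=0.0000 continue  boundary S*=100.3293
step 6: (k=6,j=0): S=46.0259, K−S=89.7841, hold=88.9311 ⇒ V=89.7841 exercise | (k=6,j=1): S=62.8597, K−S=72.9503, hold=72.0972 ⇒ V=72.9503 exercise | (k=6,j=2): S=85.8504, K−S=49.9596, hold=49.1065 ⇒ V=49.9596 exercise | (k=6,j=3): S=117.2500, K−S=18.5600, hold=22.8633 ⇒ V=22.8633 continue | (k=6,j=4): S=160.1339, K−S=0.0000, hold=4.9308 ⇒ V=4.9308 continue | (k=6,j=5): S=218.7023, K−S=0.0000, hold=0.0000 ⇒ V=0.0000 continue | (k=6,j=6): S=298.6921, K−S=0.0000, hold=0.0000 ⇒ V=0.0000 continue  boundary S*=85.8504
step 5: (k=5,j=0): S=53.7882, K−S=82.0218, hold=81.1687 ⇒ V=82.0218 exercise | (k=5,j=1): S=73.4611, K−S=62.3489, hold=61.4958 ⇒ V=62.3489 exercise | (k=5,j=2): S=100.3293, K−S=35.4807, hold=36.6859 ⇒ V=36.6859 continue | (k=5,j=3): S=137.0244, K−S=0.0000, hold=14.1427 ⇒ V=14.1427 continue | (k=5,j=4): S=187.1407, K−S=0.0000, hold=2.5415 ⇒ V=2.5415 continue | (k=5,j=5): S=255.5869, K−S=0.0000, hold=0.0000 ⇒ V=0.0000 continue  boundary S*=73.4611
step 4: (k=4,j=0): S=62.8597, K−S=72.9503, hold=72.0972 ⇒ V=72.9503 exercise | (k=4,j=1): S=85.8504, K−S=49.9596, hold=49.6829 ⇒ V=49.9596 exercise | (k=4,j=2): S=117.2500, K−S=18.5600, hold=25.6733 ⇒ V=25.6733 continue | (k=4,j=3): S=160.1339, K−S=0.0000, hold=8.5051 ⇒ V=8.5051 continue | (k=4,j=4): S=218.7023, K−S=0.0000, hold=1.3099 ⇒ V=1.3099 continue  boundary S*=85.8504
step 3: (k=3,j=0): S=73.4611, K−S=62.3489, hold=61.4958 ⇒ V=62.3489 exercise | (k=3,j=1): S=100.3293, K−S=35.4807, hold=38.0299 ⇒ V=38.0299 continue | (k=3,j=2): S=137.0244, K−S=0.0000, hold=17.3007 ⇒ V=17.3007 continue | (k=3,j=3): S=187.1407, K−S=0.0000, hold=5.0103 ⇒ V=5.0103 continue  boundary S*=73.4611
step 2: (k=2,j=0): S=85.8504, K−S=49.9596, hold=50.3257 ⇒ V=50.3257 continue | (k=2,j=1): S=117.2500, K−S=18.5600, hold=27.8764 ⇒ V=27.8764 continue | (k=2,j=2): S=160.1339, K−S=0.0000, hold=11.3136 ⇒ V=11.3136 continue  boundary S*=-
step 1: (k=1,j=0): S=100.3293, K−S=35.4807, hold=39.2723 ⇒ V=39.2723 continue | (k=1,j=1): S=137.0244, K−S=0.0000, hold=19.7795 ⇒ V=19.7795 continue  boundary S*=-
step 0: (k=0,j=0): S=117.2500, K−S=18.5600, hold=29.7024 ⇒ V=29.7024 continue  boundary S*=-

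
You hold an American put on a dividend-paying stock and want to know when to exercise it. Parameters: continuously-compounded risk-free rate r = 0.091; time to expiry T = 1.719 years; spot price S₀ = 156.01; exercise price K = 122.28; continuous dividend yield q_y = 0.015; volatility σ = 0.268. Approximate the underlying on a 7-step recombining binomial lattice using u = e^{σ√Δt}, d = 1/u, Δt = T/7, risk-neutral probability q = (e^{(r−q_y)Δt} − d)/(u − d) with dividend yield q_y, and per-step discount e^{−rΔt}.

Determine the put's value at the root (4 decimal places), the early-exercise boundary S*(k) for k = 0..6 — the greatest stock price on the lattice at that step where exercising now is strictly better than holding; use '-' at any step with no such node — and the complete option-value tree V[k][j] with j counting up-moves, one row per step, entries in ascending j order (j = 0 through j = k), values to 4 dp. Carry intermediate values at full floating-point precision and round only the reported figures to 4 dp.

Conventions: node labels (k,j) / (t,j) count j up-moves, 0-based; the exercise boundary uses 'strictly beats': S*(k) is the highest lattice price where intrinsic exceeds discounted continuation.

params: Δt=0.24557 u=1.14203 d=0.87563 q=0.53756 e^(-rΔt)=0.97790
t_7 payoffs: 60.7044 41.9711 17.5384 0.0000 0.0000 0.0000 0.0000 0.0000
t_6: node(6,0) S=70.3212 payoff=51.9588 vs cont=49.5151 → 51.9588 [stop]  node(6,1) S=91.7153 payoff=30.5647 vs cont=28.1997 → 30.5647 [stop]  node(6,2) S=119.6181 payoff=2.6619 vs cont=7.9312 → 7.9312 [wait]  node(6,3) S=156.0100 payoff=0.0000 vs cont=0.0000 → 0.0000 [wait]  node(6,4) S=203.4735 payoff=0.0000 vs cont=0.0000 → 0.0000 [wait]  node(6,5) S=265.3770 payoff=0.0000 vs cont=0.0000 → 0.0000 [wait]  node(6,6) S=346.1136 payoff=0.0000 vs cont=0.0000 → 0.0000 [wait]  ⇒ S*(6)=91.7153
t_5: node(5,0) S=80.3089 payoff=41.9711 vs cont=39.5641 → 41.9711 [stop]  node(5,1) S=104.7416 payoff=17.5384 vs cont=17.9912 → 17.9912 [wait]  node(5,2) S=136.6076 payoff=0.0000 vs cont=3.5866 → 3.5866 [wait]  node(5,3) S=178.1682 payoff=0.0000 vs cont=0.0000 → 0.0000 [wait]  node(5,4) S=232.3730 payoff=0.0000 vs cont=0.0000 → 0.0000 [wait]  node(5,5) S=303.0686 payoff=0.0000 vs cont=0.0000 → 0.0000 [wait]  ⇒ S*(5)=80.3089
t_4: node(4,0) S=91.7153 payoff=30.5647 vs cont=28.4377 → 30.5647 [stop]  node(4,1) S=119.6181 payoff=2.6619 vs cont=10.0213 → 10.0213 [wait]  node(4,2) S=156.0100 payoff=0.0000 vs cont=1.6219 → 1.6219 [wait]  node(4,3) S=203.4735 payoff=0.0000 vs cont=0.0000 → 0.0000 [wait]  node(4,4) S=265.3770 payoff=0.0000 vs cont=0.0000 → 0.0000 [wait]  ⇒ S*(4)=91.7153
t_3: node(3,0) S=104.7416 payoff=17.5384 vs cont=19.0900 → 19.0900 [wait]  node(3,1) S=136.6076 payoff=0.0000 vs cont=5.3844 → 5.3844 [wait]  node(3,2) S=178.1682 payoff=0.0000 vs cont=0.7335 → 0.7335 [wait]  node(3,3) S=232.3730 payoff=0.0000 vs cont=0.0000 → 0.0000 [wait]  ⇒ S*(3)=-
t_2: node(2,0) S=119.6181 payoff=2.6619 vs cont=11.4633 → 11.4633 [wait]  node(2,1) S=156.0100 payoff=0.0000 vs cont=2.8205 → 2.8205 [wait]  node(2,2) S=203.4735 payoff=0.0000 vs cont=0.3317 → 0.3317 [wait]  ⇒ S*(2)=-
t_1: node(1,0) S=136.6076 payoff=0.0000 vs cont=6.6666 → 6.6666 [wait]  node(1,1) S=178.1682 payoff=0.0000 vs cont=1.4498 → 1.4498 [wait]  ⇒ S*(1)=-
t_0: node(0,0) S=156.0100 payoff=0.0000 vs cont=3.7769 → 3.7769 [wait]  ⇒ S*(0)=-

price = 3.7769
boundary = - - - - 91.7153 80.3089 91.7153
tree:
3.7769
6.6666 1.4498
11.4633 2.8205 0.3317
19.0900 5.3844 0.7335 0.0000
30.5647 10.0213 1.6219 0.0000 0.0000
41.9711 17.9912 3.5866 0.0000 0.0000 0.0000
51.9588 30.5647 7.9312 0.0000 0.0000 0.0000 0.0000
60.7044 41.9711 17.5384 0.0000 0.0000 0.0000 0.0000 0.0000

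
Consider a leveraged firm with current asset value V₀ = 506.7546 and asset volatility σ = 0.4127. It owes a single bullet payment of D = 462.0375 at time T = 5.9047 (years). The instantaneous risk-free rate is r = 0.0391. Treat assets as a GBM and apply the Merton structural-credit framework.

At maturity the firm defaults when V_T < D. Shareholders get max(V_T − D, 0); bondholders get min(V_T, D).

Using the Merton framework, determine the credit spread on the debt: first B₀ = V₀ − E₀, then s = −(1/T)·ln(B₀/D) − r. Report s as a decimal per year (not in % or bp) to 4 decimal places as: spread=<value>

Work the structural quantities from V₀ = 506.7546 against face 462.0375:
d₁ = [ln(V₀/D) + (r + σ²/2)T] / (σ√T)
   = [ln(506.7546/462.0375) + (0.0391 + 0.5·0.4127²)·5.9047] / (0.4127·√5.9047)
   = [0.092381 + 0.733722] / 1.002844 = 0.823760
d₂ = d₁ − σ√T = 0.823760 − 1.002844 = -0.179084
N(d₁) = 0.794962,  N(d₂) = 0.428936,  e^(−rT) = 0.793840
E₀ = V₀·N(d₁) − D·e^(−rT)·N(d₂)
   = 506.7546·0.794962 − 462.0375·0.793840·0.428936 = 245.523984
B₀ = V₀ − E₀ = 506.7546 − 245.523984 = 261.230616
spread = −(1/T)·ln(B₀/D) − r = −(1/5.9047)·ln(261.230616/462.0375) − 0.0391 = 0.05747433

spread=0.0575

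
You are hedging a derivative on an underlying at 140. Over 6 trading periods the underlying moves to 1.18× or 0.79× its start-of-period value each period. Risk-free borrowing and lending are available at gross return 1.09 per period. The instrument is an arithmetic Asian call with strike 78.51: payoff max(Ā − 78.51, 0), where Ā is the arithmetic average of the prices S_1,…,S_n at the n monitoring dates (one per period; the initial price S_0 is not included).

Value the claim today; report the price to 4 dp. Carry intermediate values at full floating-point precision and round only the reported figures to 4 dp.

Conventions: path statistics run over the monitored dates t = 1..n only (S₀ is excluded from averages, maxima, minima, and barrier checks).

price = 67.2864

No-arbitrage gives p* = (R−d)/(u−d) = 0.7692: enumerate every path, weight its payoff by its p*-probability, and discount by R^6.
Enumerate all 2^6 = 64 price paths (U = up ×1.18, D = down ×0.79); each path with k up-moves has probability p*^k·(1−p*)^(6−k).
DDDDDD: Ā=66.4401, payoff=0.0000, prob=0.000151
UDDDDD: Ā=99.2396, payoff=20.7296, prob=0.000503
DUDDDD: Ā=90.1396, payoff=11.6296, prob=0.000503
UUDDDD: Ā=134.6390, payoff=56.1290, prob=0.001678
DDUDDD: Ā=82.9506, payoff=4.4406, prob=0.000503
UDUDDD: Ā=123.9010, payoff=45.3910, prob=0.001678
DUUDDD: Ā=114.8010, payoff=36.2910, prob=0.001678
UUUDDD: Ā=171.4749, payoff=92.9649, prob=0.005594
DDDUDD: Ā=77.2713, payoff=0.0000, prob=0.000503
UDDUDD: Ā=115.4179, payoff=36.9079, prob=0.001678
DUDUDD: Ā=106.3179, payoff=27.8079, prob=0.001678
UUDUDD: Ā=158.8040, payoff=80.2940, prob=0.005594
DDUUDD: Ā=99.1289, payoff=20.6189, prob=0.001678
UDUUDD: Ā=148.0660, payoff=69.5560, prob=0.005594
DUUUDD: Ā=138.9660, payoff=60.4560, prob=0.005594
UUUUDD: Ā=207.5695, payoff=129.0595, prob=0.018646
DDDDUD: Ā=72.7847, payoff=0.0000, prob=0.000503
UDDDUD: Ā=108.7164, payoff=30.2064, prob=0.001678
DUDDUD: Ā=99.6164, payoff=21.1064, prob=0.001678
UUDDUD: Ā=148.7941, payoff=70.2841, prob=0.005594
DDUDUD: Ā=92.4274, payoff=13.9174, prob=0.001678
UDUDUD: Ā=138.0561, payoff=59.5461, prob=0.005594
DUUDUD: Ā=128.9561, payoff=50.4461, prob=0.005594
UUUDUD: Ā=192.6179, payoff=114.1079, prob=0.018646
DDDUUD: Ā=86.7480, payoff=8.2380, prob=0.001678
UDDUUD: Ā=129.5730, payoff=51.0630, prob=0.005594
DUDUUD: Ā=120.4730, payoff=41.9630, prob=0.005594
UUDUUD: Ā=179.9471, payoff=101.4371, prob=0.018646
DDUUUD: Ā=113.2840, payoff=34.7740, prob=0.005594
UDUUUD: Ā=169.2091, payoff=90.6991, prob=0.018646
DUUUUD: Ā=160.1091, payoff=81.5991, prob=0.018646
UUUUUD: Ā=239.1502, payoff=160.6402, prob=0.062153
DDDDDU: Ā=69.2402, payoff=0.0000, prob=0.000503
UDDDDU: Ā=103.4221, payoff=24.9121, prob=0.001678
DUDDDU: Ā=94.3221, payoff=15.8121, prob=0.001678
UUDDDU: Ā=140.8862, payoff=62.3762, prob=0.005594
DDUDDU: Ā=87.1331, payoff=8.6231, prob=0.001678
UDUDDU: Ā=130.1482, payoff=51.6382, prob=0.005594
DUUDDU: Ā=121.0482, payoff=42.5382, prob=0.005594
UUUDDU: Ā=180.8061, payoff=102.2961, prob=0.018646
DDDUDU: Ā=81.4538, payoff=2.9438, prob=0.001678
UDDUDU: Ā=121.6652, payoff=43.1552, prob=0.005594
DUDUDU: Ā=112.5652, payoff=34.0552, prob=0.005594
UUDUDU: Ā=168.1353, payoff=89.6253, prob=0.018646
DDUUDU: Ā=105.3762, payoff=26.8662, prob=0.005594
UDUUDU: Ā=157.3973, payoff=78.8873, prob=0.018646
DUUUDU: Ā=148.2973, payoff=69.7873, prob=0.018646
UUUUDU: Ā=221.5074, payoff=142.9974, prob=0.062153
DDDDUU: Ā=76.9671, payoff=0.0000, prob=0.001678
UDDDUU: Ā=114.9636, payoff=36.4536, prob=0.005594
DUDDUU: Ā=105.8636, payoff=27.3536, prob=0.005594
UUDDUU: Ā=158.1253, payoff=79.6153, prob=0.018646
DDUDUU: Ā=98.6746, payoff=20.1646, prob=0.005594
UDUDUU: Ā=147.3873, payoff=68.8773, prob=0.018646
DUUDUU: Ā=138.2873, payoff=59.7773, prob=0.018646
UUUDUU: Ā=206.5558, payoff=128.0458, prob=0.062153
DDDUUU: Ā=92.9953, payoff=14.4853, prob=0.005594
UDDUUU: Ā=138.9043, payoff=60.3943, prob=0.018646
DUDUUU: Ā=129.8043, payoff=51.2943, prob=0.018646
UUDUUU: Ā=193.8849, payoff=115.3749, prob=0.062153
DDUUUU: Ā=122.6153, payoff=44.1053, prob=0.018646
UDUUUU: Ā=183.1469, payoff=104.6369, prob=0.062153
DUUUUU: Ā=174.0469, payoff=95.5369, prob=0.062153
UUUUUU: Ā=259.9688, payoff=181.4588, prob=0.207176
Price = Σ prob·payoff / R^6 = 112.846061 / 1.677100 = 67.2864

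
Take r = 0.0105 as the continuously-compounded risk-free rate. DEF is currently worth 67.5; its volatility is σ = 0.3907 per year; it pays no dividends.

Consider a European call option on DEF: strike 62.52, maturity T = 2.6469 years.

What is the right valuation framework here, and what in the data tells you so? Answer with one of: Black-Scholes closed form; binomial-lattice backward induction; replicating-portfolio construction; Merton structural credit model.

Key observation: with DEF following a GBM at constant σ and r, the European call struck at 62.52 prices in closed form — nothing here needs a stepwise model or a balance sheet.

framework: Black-Scholes closed form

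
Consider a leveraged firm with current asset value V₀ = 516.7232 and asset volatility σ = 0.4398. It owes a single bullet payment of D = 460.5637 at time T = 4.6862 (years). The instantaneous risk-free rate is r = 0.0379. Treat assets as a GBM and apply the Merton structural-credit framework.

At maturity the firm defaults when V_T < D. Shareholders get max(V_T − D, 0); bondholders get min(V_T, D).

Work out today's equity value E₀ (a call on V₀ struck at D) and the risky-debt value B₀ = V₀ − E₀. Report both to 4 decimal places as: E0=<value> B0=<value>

E0=237.7673 B0=278.9559

Apply the equity-as-call identities (strike 460.5637, horizon 4.6862 years):
d₁ = [ln(V₀/D) + (r + σ²/2)T] / (σ√T)
   = [ln(516.7232/460.5637) + (0.0379 + 0.5·0.4398²)·4.6862] / (0.4398·√4.6862)
   = [0.115056 + 0.630819] / 0.952063 = 0.783430
d₂ = d₁ − σ√T = 0.783430 − 0.952063 = -0.168632
N(d₁) = 0.783313,  N(d₂) = 0.433043,  e^(−rT) = 0.837271
E₀ = V₀·N(d₁) − D·e^(−rT)·N(d₂)
   = 516.7232·0.783313 − 460.5637·0.837271·0.433043 = 237.767280
B₀ = V₀ − E₀ = 516.7232 − 237.767280 = 278.955920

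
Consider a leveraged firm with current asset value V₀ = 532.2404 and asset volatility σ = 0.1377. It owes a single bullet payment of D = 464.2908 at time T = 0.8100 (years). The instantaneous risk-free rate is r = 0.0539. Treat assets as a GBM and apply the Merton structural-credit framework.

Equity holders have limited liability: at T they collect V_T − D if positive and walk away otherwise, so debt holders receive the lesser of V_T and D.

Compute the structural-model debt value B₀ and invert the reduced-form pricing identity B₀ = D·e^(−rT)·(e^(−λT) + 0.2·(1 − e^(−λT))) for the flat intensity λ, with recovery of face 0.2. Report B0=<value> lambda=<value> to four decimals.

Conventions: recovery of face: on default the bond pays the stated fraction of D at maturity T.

Equity is a call on the firm's assets struck at D = 464.2908:
d₁ = [ln(V₀/D) + (r + σ²/2)T] / (σ√T)
   = [ln(532.2404/464.2908) + (0.0539 + 0.5·0.1377²)·0.8100] / (0.1377·√0.8100)
   = [0.136584 + 0.051338] / 0.123930 = 1.516360
d₂ = d₁ − σ√T = 1.516360 − 0.123930 = 1.392430
N(d₁) = 0.935286,  N(d₂) = 0.918104,  e^(−rT) = 0.957280
E₀ = V₀·N(d₁) − D·e^(−rT)·N(d₂)
   = 532.2404·0.935286 − 464.2908·0.957280·0.918104 = 89.739706
B₀ = V₀ − E₀ = 532.2404 − 89.739706 = 442.500694
e^(−λT) = (B₀·e^(rT)/D − 0.2)/(1 − 0.2) = (442.5007·1.044626/464.2908 − 0.2)/0.8 = 0.99449960
λ = −ln(0.99449960)/0.8100 = 0.006809

B0=442.5007 lambda=0.0068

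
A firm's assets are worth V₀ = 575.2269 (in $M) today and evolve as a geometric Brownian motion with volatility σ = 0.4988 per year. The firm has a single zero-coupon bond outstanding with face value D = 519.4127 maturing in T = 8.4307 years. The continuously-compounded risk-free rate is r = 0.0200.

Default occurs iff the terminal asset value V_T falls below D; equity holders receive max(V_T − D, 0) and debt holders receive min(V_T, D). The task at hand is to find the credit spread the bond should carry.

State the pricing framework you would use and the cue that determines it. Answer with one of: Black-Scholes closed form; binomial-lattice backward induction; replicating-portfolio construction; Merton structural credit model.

Key observation: the question is about default risk generated by asset-value dynamics against a debt face of 519.4127 — the structural framework prices exactly that.

framework: Merton structural credit model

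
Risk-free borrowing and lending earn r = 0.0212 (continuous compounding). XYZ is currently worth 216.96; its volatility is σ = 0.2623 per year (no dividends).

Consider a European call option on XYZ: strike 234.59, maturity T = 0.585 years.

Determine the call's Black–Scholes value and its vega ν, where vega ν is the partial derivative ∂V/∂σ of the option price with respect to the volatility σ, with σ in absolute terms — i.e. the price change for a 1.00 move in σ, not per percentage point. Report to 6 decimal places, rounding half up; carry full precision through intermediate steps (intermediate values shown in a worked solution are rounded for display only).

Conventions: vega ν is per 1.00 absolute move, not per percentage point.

price = 11.504835
ν = 64.513305

σ√T = 0.2623·√0.585 = 0.200621
d₁ = (ln(S/K) + (r+σ²/2)T) / (σ√T) = (ln(216.96/234.59) + (0.0212+0.2623²/2)·0.585) / 0.200621 = (-0.078126 + 0.032526) / 0.200621 = -0.227294
d₂ = d₁ − σ√T = -0.227294 − 0.200621 = -0.427915
e^{−rT} = 0.987675
N(d₁) = 0.410098,  N(d₂) = 0.334357
Call price V = S·N(d₁) − K·e^{−rT}·N(d₂) = 88.974771 − 77.469936 = 11.504835
φ(d₁) = (1/√(2π))·e^{−d₁²/2} = 0.388769
ν = S·φ(d₁)·√T = 64.513305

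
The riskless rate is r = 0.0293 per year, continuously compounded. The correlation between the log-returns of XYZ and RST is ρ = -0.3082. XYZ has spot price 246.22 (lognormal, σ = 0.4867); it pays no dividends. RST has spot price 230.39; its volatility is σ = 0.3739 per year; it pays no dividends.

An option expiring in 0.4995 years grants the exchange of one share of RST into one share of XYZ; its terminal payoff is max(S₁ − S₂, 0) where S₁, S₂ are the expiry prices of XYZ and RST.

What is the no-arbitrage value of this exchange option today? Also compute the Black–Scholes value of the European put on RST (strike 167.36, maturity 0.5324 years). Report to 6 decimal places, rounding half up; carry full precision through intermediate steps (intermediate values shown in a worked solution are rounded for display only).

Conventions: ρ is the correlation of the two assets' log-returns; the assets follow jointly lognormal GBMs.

σ_eff = √(σ₁² + σ₂² − 2ρσ₁σ₂) = √(0.4867² + 0.3739² − 2·-0.3082·0.4867·0.3739) = 0.699177
d₁ = (ln(S₁/S₂) + (q₂ − q₁ + σ_eff²/2)T) / (σ_eff√T) = (ln(246.22/230.39) + (0.0 − 0.0 + 0.244424)·0.4995) / 0.494146 = 0.381551
d₂ = d₁ − σ_eff√T = 0.381551 − 0.494146 = -0.112594
N(d₁) = 0.648603,  N(d₂) = 0.455176
V = S₁·e^{−q₁T}·N(d₁) − S₂·e^{−q₂T}·N(d₂) = 159.698999 − 104.868008 = 54.830992
[vanilla: RST put K=167.36]
σ√T = 0.3739·√0.5324 = 0.272819
d₁ = (ln(S/K) + (r+σ²/2)T) / (σ√T) = (ln(230.39/167.36) + (0.0293+0.3739²/2)·0.5324) / 0.272819 = (0.319626 + 0.052814) / 0.272819 = 1.365157
d₂ = d₁ − σ√T = 1.365157 − 0.272819 = 1.092338
e^{−rT} = 0.984522
N(−d₁) = 0.086102,  N(−d₂) = 0.137342
price = K·e^{−rT}·N(−d₂) − S·N(−d₁) = 22.629813 − 19.836995 = 2.792817

exchange price = 54.830992
price(RST put K=167.36) = 2.792817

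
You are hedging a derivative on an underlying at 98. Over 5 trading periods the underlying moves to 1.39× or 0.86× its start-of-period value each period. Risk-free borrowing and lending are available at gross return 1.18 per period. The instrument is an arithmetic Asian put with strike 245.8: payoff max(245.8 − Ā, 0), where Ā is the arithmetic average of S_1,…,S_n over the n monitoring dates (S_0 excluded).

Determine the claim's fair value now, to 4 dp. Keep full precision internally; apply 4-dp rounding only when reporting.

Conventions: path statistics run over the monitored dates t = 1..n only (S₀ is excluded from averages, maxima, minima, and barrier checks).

No-arbitrage gives p* = (R−d)/(u−d) = 0.6038: enumerate every path, weight its payoff by its p*-probability, and discount by R^5.
Enumerate all 2^5 = 32 price paths (U = up ×1.39, D = down ×0.86); each path with k up-moves has probability p*^k·(1−p*)^(5−k).
DDDDD: Ā=63.7606, payoff=182.0394, prob=0.009766
UDDDD: Ā=103.0549, payoff=142.7451, prob=0.014882
DUDDD: Ā=92.6669, payoff=153.1331, prob=0.014882
UUDDD: Ā=149.7756, payoff=96.0244, prob=0.022677
DDUDD: Ā=83.7332, payoff=162.0668, prob=0.014882
UDUDD: Ā=135.3363, payoff=110.4637, prob=0.022677
DUUDD: Ā=124.9483, payoff=120.8517, prob=0.022677
UUUDD: Ā=201.9512, payoff=43.8488, prob=0.034555
DDDUD: Ā=76.0503, payoff=169.7497, prob=0.014882
UDDUD: Ā=122.9184, payoff=122.8816, prob=0.022677
DUDUD: Ā=112.5304, payoff=133.2696, prob=0.022677
UUDUD: Ā=181.8806, payoff=63.9194, prob=0.034555
DDUUD: Ā=103.5968, payoff=142.2032, prob=0.022677
UDUUD: Ā=167.4413, payoff=78.3587, prob=0.034555
DUUUD: Ā=157.0533, payoff=88.7467, prob=0.034555
UUUUD: Ā=253.8419, payoff=0.0000, prob=0.052655
DDDDU: Ā=69.4429, payoff=176.3571, prob=0.014882
UDDDU: Ā=112.2391, payoff=133.5609, prob=0.022677
DUDDU: Ā=101.8511, payoff=143.9489, prob=0.022677
UUDDU: Ā=164.6198, payoff=81.1802, prob=0.034555
DDUDU: Ā=92.9174, payoff=152.8826, prob=0.022677
UDUDU: Ā=150.1805, payoff=95.6195, prob=0.034555
DUUDU: Ā=139.7925, payoff=106.0075, prob=0.034555
UUUDU: Ā=225.9437, payoff=19.8563, prob=0.052655
DDDUU: Ā=85.2345, payoff=160.5655, prob=0.022677
UDDUU: Ā=137.7627, payoff=108.0373, prob=0.034555
DUDUU: Ā=127.3747, payoff=118.4253, prob=0.034555
UUDUU: Ā=205.8731, payoff=39.9269, prob=0.052655
DDUUU: Ā=118.4410, payoff=127.3590, prob=0.034555
UDUUU: Ā=191.4337, payoff=54.3663, prob=0.052655
DUUUU: Ā=181.0457, payoff=64.7543, prob=0.052655
UUUUU: Ā=292.6204, payoff=0.0000, prob=0.080236
Price = Σ prob·payoff / R^5 = 84.517579 / 2.287758 = 36.9434

price = 36.9434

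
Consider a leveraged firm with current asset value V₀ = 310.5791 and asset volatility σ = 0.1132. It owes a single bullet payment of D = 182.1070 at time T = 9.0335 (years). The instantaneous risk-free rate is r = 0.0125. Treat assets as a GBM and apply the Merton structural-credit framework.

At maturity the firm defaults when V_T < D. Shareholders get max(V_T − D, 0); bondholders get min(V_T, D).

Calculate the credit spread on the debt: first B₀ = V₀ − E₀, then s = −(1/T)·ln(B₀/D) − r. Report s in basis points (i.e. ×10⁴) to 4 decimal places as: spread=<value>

Work the structural quantities from V₀ = 310.5791 against face 182.1070:
d₁ = [ln(V₀/D) + (r + σ²/2)T] / (σ√T)
   = [ln(310.5791/182.1070) + (0.0125 + 0.5·0.1132²)·9.0335] / (0.1132·√9.0335)
   = [0.533844 + 0.170797] / 0.340231 = 2.071066
d₂ = d₁ − σ√T = 2.071066 − 0.340231 = 1.730834
N(d₁) = 0.980824,  N(d₂) = 0.958259,  e^(−rT) = 0.893223
E₀ = V₀·N(d₁) − D·e^(−rT)·N(d₂)
   = 310.5791·0.980824 − 182.1070·0.893223·0.958259 = 148.750759
B₀ = V₀ − E₀ = 310.5791 − 148.750759 = 161.828341
spread = −(1/T)·ln(B₀/D) − r = −(1/9.0335)·ln(161.828341/182.1070) − 0.0125 = 0.00056894
in basis points: 0.00056894 × 10⁴ = 5.6894 bp

spread=5.6894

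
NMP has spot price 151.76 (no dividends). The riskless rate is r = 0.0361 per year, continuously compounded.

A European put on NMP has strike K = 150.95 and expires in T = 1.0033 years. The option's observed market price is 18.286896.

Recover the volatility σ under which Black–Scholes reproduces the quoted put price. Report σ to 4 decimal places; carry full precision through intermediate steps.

At σ = 0.3594 the Black–Scholes value reproduces the quote:
σ√T = 0.3594·√1.0033 = 0.359993
d₁ = (ln(S/K) + (r+σ²/2)T) / (σ√T) = (ln(151.76/150.95) + (0.0361+0.3594²/2)·1.0033) / 0.359993 = (0.005352 + 0.101016) / 0.359993 = 0.295473
d₂ = d₁ − σ√T = 0.295473 − 0.359993 = -0.064519
e^{−rT} = 0.964429
N(−d₁) = 0.383816,  N(−d₂) = 0.525722
V = K·e^{−rT}·N(−d₂) − S·N(−d₁) = 76.534850 − 58.247954 = 18.286896 (the observed quote) — the price is monotone increasing in volatility, hence this σ is the only solution

sigma = 0.3594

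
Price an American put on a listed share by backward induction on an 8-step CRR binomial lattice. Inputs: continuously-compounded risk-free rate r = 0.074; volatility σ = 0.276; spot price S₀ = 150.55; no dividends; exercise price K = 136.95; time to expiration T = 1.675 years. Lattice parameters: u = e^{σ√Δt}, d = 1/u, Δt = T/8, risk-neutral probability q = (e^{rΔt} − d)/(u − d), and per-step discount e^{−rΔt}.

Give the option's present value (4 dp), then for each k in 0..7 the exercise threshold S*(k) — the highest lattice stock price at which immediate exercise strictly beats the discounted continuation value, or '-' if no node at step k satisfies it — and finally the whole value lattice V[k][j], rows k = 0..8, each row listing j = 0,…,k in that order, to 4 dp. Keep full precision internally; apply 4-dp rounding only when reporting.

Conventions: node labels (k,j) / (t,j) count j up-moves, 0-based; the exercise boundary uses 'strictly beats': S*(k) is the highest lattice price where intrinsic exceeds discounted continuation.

Δt=0.20938  u=1.13461  d=0.88136  q=0.53012  discount=0.98463
step 8 (expiry): payoffs max(K−S,0) = 82.1347 66.3838 46.1070 20.0038 0.0000 0.0000 0.0000 0.0000 0.0000
step 7: (k=7,j=0): S=62.1941, K−S=74.7559, hold=72.6504 ⇒ V=74.7559 exercise | (k=7,j=1): S=80.0652, K−S=56.8848, hold=54.7793 ⇒ V=56.8848 exercise | (k=7,j=2): S=103.0715, K−S=33.8785, hold=31.7730 ⇒ V=33.8785 exercise | (k=7,j=3): S=132.6885, K−S=4.2615, hold=9.2548 ⇒ V=9.2548 continue | (k=7,j=4): S=170.8158, K−S=0.0000, hold=0.0000 ⇒ V=0.0000 continue | (k=7,j=5): S=219.8988, K−S=0.0000, hold=0.0000 ⇒ V=0.0000 continue | (k=7,j=6): S=283.0855, K−S=0.0000, hold=0.0000 ⇒ V=0.0000 continue | (k=7,j=7): S=364.4285, K−S=0.0000, hold=0.0000 ⇒ V=0.0000 continue  boundary S*=103.0715
step 6: (k=6,j=0): S=70.5662, K−S=66.3838, hold=64.2783 ⇒ V=66.3838 exercise | (k=6,j=1): S=90.8430, K−S=46.1070, hold=44.0015 ⇒ V=46.1070 exercise | (k=6,j=2): S=116.9462, K−S=20.0038, hold=20.5047 ⇒ V=20.5047 continue | (k=6,j=3): S=150.5500, K−S=0.0000, hold=4.2817 ⇒ V=4.2817 continue | (k=6,j=4): S=193.8097, K−S=0.0000, hold=0.0000 ⇒ V=0.0000 continue | (k=6,j=5): S=249.4998, K−S=0.0000, hold=0.0000 ⇒ V=0.0000 continue | (k=6,j=6): S=321.1922, K−S=0.0000, hold=0.0000 ⇒ V=0.0000 continue  boundary S*=90.8430
step 5: (k=5,j=0): S=80.0652, K−S=56.8848, hold=54.7793 ⇒ V=56.8848 exercise | (k=5,j=1): S=103.0715, K−S=33.8785, hold=32.0344 ⇒ V=33.8785 exercise | (k=5,j=2): S=132.6885, K−S=4.2615, hold=11.7215 ⇒ V=11.7215 continue | (k=5,j=3): S=170.8158, K−S=0.0000, hold=1.9810 ⇒ V=1.9810 continue | (k=5,j=4): S=219.8988, K−S=0.0000, hold=0.0000 ⇒ V=0.0000 continue | (k=5,j=5): S=283.0855, K−S=0.0000, hold=0.0000 ⇒ V=0.0000 continue  boundary S*=103.0715
step 4: (k=4,j=0): S=90.8430, K−S=46.1070, hold=44.0015 ⇒ V=46.1070 exercise | (k=4,j=1): S=116.9462, K−S=20.0038, hold=21.7922 ⇒ V=21.7922 continue | (k=4,j=2): S=150.5500, K−S=0.0000, hold=6.4570 ⇒ V=6.4570 continue | (k=4,j=3): S=193.8097, K−S=0.0000, hold=0.9165 ⇒ V=0.9165 continue | (k=4,j=4): S=249.4998, K−S=0.0000, hold=0.0000 ⇒ V=0.0000 continue  boundary S*=90.8430
step 3: (k=3,j=0): S=103.0715, K−S=33.8785, hold=32.7065 ⇒ V=33.8785 exercise | (k=3,j=1): S=132.6885, K−S=4.2615, hold=13.4526 ⇒ V=13.4526 continue | (k=3,j=2): S=170.8158, K−S=0.0000, hold=3.4657 ⇒ V=3.4657 continue | (k=3,j=3): S=219.8988, K−S=0.0000, hold=0.4240 ⇒ V=0.4240 continue  boundary S*=103.0715
step 2: (k=2,j=0): S=116.9462, K−S=20.0038, hold=22.6958 ⇒ V=22.6958 continue | (k=2,j=1): S=150.5500, K−S=0.0000, hold=8.0329 ⇒ V=8.0329 continue | (k=2,j=2): S=193.8097, K−S=0.0000, hold=1.8247 ⇒ V=1.8247 continue  boundary S*=-
step 1: (k=1,j=0): S=132.6885, K−S=4.2615, hold=14.6932 ⇒ V=14.6932 continue | (k=1,j=1): S=170.8158, K−S=0.0000, hold=4.6689 ⇒ V=4.6689 continue  boundary S*=-
step 0: (k=0,j=0): S=150.5500, K−S=0.0000, hold=9.2349 ⇒ V=9.2349 continue  boundary S*=-

price = 9.2349
boundary = - - - 103.0715 90.8430 103.0715 90.8430 103.0715
tree:
9.2349
14.6932 4.6689
22.6958 8.0329 1.8247
33.8785 13.4526 3.4657 0.4240
46.1070 21.7922 6.4570 0.9165 0.0000
56.8848 33.8785 11.7215 1.9810 0.0000 0.0000
66.3838 46.1070 20.5047 4.2817 0.0000 0.0000 0.0000
74.7559 56.8848 33.8785 9.2548 0.0000 0.0000 0.0000 0.0000
82.1347 66.3838 46.1070 20.0038 0.0000 0.0000 0.0000 0.0000 0.0000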